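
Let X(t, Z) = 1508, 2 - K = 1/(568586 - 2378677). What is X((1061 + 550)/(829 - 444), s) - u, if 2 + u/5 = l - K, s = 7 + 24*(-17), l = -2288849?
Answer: 20717890695348/1810091 ≈ 1.1446e+7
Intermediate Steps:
s = -401 (s = 7 - 408 = -401)
K = 3620183/1810091 (K = 2 - 1/(568586 - 2378677) = 2 - 1/(-1810091) = 2 - 1*(-1/1810091) = 2 + 1/1810091 = 3620183/1810091 ≈ 2.0000)
u = -20715161078120/1810091 (u = -10 + 5*(-2288849 - 1*3620183/1810091) = -10 + 5*(-2288849 - 3620183/1810091) = -10 + 5*(-4143028595442/1810091) = -10 - 20715142977210/1810091 = -20715161078120/1810091 ≈ -1.1444e+7)
X((1061 + 550)/(829 - 444), s) - u = 1508 - 1*(-20715161078120/1810091) = 1508 + 20715161078120/1810091 = 20717890695348/1810091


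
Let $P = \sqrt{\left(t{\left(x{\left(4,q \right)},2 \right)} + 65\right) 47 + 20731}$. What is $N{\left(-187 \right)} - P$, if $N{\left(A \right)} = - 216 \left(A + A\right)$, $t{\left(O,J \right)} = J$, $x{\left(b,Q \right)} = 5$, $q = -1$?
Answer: $80784 - 2 \sqrt{5970} \approx 80630.0$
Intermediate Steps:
$N{\left(A \right)} = - 432 A$ ($N{\left(A \right)} = - 216 \cdot 2 A = - 432 A$)
$P = 2 \sqrt{5970}$ ($P = \sqrt{\left(2 + 65\right) 47 + 20731} = \sqrt{67 \cdot 47 + 20731} = \sqrt{3149 + 20731} = \sqrt{23880} = 2 \sqrt{5970} \approx 154.53$)
$N{\left(-187 \right)} - P = \left(-432\right) \left(-187\right) - 2 \sqrt{5970} = 80784 - 2 \sqrt{5970}$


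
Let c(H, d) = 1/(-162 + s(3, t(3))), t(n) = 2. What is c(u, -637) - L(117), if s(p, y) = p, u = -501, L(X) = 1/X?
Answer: -92/6201 ≈ -0.014836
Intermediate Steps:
c(H, d) = -1/159 (c(H, d) = 1/(-162 + 3) = 1/(-159) = -1/159)
c(u, -637) - L(117) = -1/159 - 1/117 = -92/6201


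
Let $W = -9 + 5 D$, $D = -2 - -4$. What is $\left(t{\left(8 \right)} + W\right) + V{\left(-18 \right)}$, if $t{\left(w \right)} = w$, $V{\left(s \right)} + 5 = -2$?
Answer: $2$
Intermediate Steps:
$D = 2$ ($D = -2 + 4 = 2$)
$V{\left(s \right)} = -7$ ($V{\left(s \right)} = -5 - 2 = -7$)
$W = 1$ ($W = -9 + 5 \cdot 2 = -9 + 10 = 1$)
$\left(t{\left(8 \right)} + W\right) + V{\left(-18 \right)} = \left(8 + 1\right) - 7 = 9 - 7 = 2$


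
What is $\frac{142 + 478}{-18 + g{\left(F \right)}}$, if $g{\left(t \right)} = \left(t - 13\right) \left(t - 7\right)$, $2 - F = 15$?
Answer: $\frac{310}{251} \approx 1.2351$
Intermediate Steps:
$F = -13$ ($F = 2 - 15 = -13$)
$g{\left(t \right)} = \left(-13 + t\right) \left(-7 + t\right)$
$\frac{142 + 478}{-18 + g{\left(F \right)}} = \frac{142 + 478}{-18 + \left(91 + \left(-13\right)^{2} - -260\right)} = \frac{620}{-18 + \left(91 + 169 + 260\right)} = \frac{620}{-18 + 520} = \frac{620}{502} = 620 \cdot \frac{1}{502} = \frac{310}{251}$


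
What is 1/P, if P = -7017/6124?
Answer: -6124/7017 ≈ -0.87274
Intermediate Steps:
P = -7017/6124 (P = -7017*1/6124 = -7017/6124 ≈ -1.1458)
1/P = 1/(-7017/6124) = -6124/7017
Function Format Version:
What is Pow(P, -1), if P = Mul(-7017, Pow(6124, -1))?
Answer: Rational(-6124, 7017) ≈ -0.87274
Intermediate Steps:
P = Rational(-7017, 6124) (P = Mul(-7017, Rational(1, 6124)) = Rational(-7017, 6124) ≈ -1.1458)
Pow(P, -1) = Pow(Rational(-7017, 6124), -1) = Rational(-6124, 7017)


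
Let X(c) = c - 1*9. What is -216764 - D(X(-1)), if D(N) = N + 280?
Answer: -217034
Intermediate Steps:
X(c) = -9 + c (X(c) = c - 9 = -9 + c)
D(N) = 280 + N
-216764 - D(X(-1)) = -216764 - (280 + (-9 - 1)) = -216764 - (280 - 10) = -216764 - 1*270 = -216764 - 270 = -217034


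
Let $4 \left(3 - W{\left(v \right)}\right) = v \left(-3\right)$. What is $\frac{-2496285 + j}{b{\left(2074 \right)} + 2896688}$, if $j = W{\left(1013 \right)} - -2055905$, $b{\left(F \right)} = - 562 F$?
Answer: $- \frac{1758469}{6924400} \approx -0.25395$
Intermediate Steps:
$W{\left(v \right)} = 3 + \frac{3 v}{4}$ ($W{\left(v \right)} = 3 - \frac{v \left(-3\right)}{4} = 3 - \frac{\left(-3\right) v}{4} = 3 + \frac{3 v}{4}$)
$j = \frac{8226671}{4}$ ($j = \left(3 + \frac{3}{4} \cdot 1013\right) - -2055905 = \left(3 + \frac{3039}{4}\right) + 2055905 = \frac{3051}{4} + 2055905 = \frac{8226671}{4} \approx 2.0567 \cdot 10^{6}$)
$\frac{-2496285 + j}{b{\left(2074 \right)} + 2896688} = \frac{-2496285 + \frac{8226671}{4}}{\left(-562\right) 2074 + 2896688} = - \frac{1758469}{4 \left(-1165588 + 2896688\right)} = - \frac{1758469}{4 \cdot 1731100} = \left(- \frac{1758469}{4}\right) \frac{1}{1731100} = - \frac{1758469}{6924400}$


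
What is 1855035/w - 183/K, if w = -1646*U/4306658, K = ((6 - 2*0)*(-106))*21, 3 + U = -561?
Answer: 740979873890803/86103906 ≈ 8.6056e+6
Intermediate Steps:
U = -564 (U = -3 - 561 = -564)
K = -13356 (K = ((6 + 0)*(-106))*21 = (6*(-106))*21 = -636*21 = -13356)
w = 464172/2153329 (w = -1646*(-564)/4306658 = 928344*(1/4306658) = 464172/2153329 ≈ 0.21556)
1855035/w - 183/K = 1855035/(464172/2153329) - 183/(-13356) = 1855035*(2153329/464172) - 183*(-1/13356) = 1331500220505/154724 + 61/4452 = 740979873890803/86103906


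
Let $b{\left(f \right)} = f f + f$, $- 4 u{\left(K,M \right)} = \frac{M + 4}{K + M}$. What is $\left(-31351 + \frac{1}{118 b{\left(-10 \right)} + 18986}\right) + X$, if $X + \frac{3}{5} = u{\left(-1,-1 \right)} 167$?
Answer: $- \frac{18526827857}{592120} \approx -31289.0$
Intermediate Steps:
$u{\left(K,M \right)} = - \frac{4 + M}{4 \left(K + M\right)}$ ($u{\left(K,M \right)} = - \frac{\left(M + 4\right) \frac{1}{K + M}}{4} = - \frac{\left(4 + M\right) \frac{1}{K + M}}{4} = - \frac{\frac{1}{K + M} \left(4 + M\right)}{4} = - \frac{4 + M}{4 \left(K + M\right)}$)
$b{\left(f \right)} = f + f^{2}$ ($b{\left(f \right)} = f^{2} + f = f + f^{2}$)
$X = \frac{2481}{40}$ ($X = - \frac{3}{5} + \frac{-1 - - \frac{1}{4}}{-1 - 1} \cdot 167 = - \frac{3}{5} + \frac{-1 + \frac{1}{4}}{-2} \cdot 167 = - \frac{3}{5} + \left(- \frac{1}{2}\right) \left(- \frac{3}{4}\right) 167 = - \frac{3}{5} + \frac{3}{8} \cdot 167 = - \frac{3}{5} + \frac{501}{8} = \frac{2481}{40} \approx 62.025$)
$\left(-31351 + \frac{1}{118 b{\left(-10 \right)} + 18986}\right) + X = \left(-31351 + \frac{1}{118 \left(- 10 \left(1 - 10\right)\right) + 18986}\right) + \frac{2481}{40} = \left(-31351 + \frac{1}{118 \left(\left(-10\right) \left(-9\right)\right) + 18986}\right) + \frac{2481}{40} = \left(-31351 + \frac{1}{118 \cdot 90 + 18986}\right) + \frac{2481}{40} = \left(-31351 + \frac{1}{10620 + 18986}\right) + \frac{2481}{40} = \left(-31351 + \frac{1}{29606}\right) + \frac{2481}{40} = - \frac{928177705}{29606} + \frac{2481}{40} = - \frac{18526827857}{592120}$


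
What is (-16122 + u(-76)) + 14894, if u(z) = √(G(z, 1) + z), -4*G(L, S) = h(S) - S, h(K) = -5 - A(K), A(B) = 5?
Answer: -1228 + I*√293/2 ≈ -1228.0 + 8.5586*I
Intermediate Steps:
h(K) = -10 (h(K) = -5 - 1*5 = -5 - 5 = -10)
G(L, S) = 5/2 + S/4 (G(L, S) = -(-10 - S)/4 = 5/2 + S/4)
u(z) = √(11/4 + z) (u(z) = √((5/2 + (¼)*1) + z) = √((5/2 + ¼) + z) = √(11/4 + z))
(-16122 + u(-76)) + 14894 = (-16122 + √(11 + 4*(-76))/2) + 14894 = (-16122 + √(11 - 304)/2) + 14894 = (-16122 + √(-293)/2) + 14894 = (-16122 + (I*√293)/2) + 14894 = (-16122 + I*√293/2) + 14894 = -1228 + I*√293/2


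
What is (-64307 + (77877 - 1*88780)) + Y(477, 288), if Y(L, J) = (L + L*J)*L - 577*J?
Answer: 65514495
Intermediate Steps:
Y(L, J) = -577*J + L*(L + J*L) (Y(L, J) = (L + J*L)*L - 577*J = L*(L + J*L) - 577*J = -577*J + L*(L + J*L))
(-64307 + (77877 - 1*88780)) + Y(477, 288) = (-64307 + (77877 - 1*88780)) + (477**2 - 577*288 + 288*477**2) = (-64307 + (77877 - 88780)) + (227529 - 166176 + 288*227529) = (-64307 - 10903) + (227529 - 166176 + 65528352) = -75210 + 65589705 = 65514495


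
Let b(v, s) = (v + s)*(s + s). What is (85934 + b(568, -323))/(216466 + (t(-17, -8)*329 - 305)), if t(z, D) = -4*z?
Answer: -24112/79511 ≈ -0.30325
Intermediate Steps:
b(v, s) = 2*s*(s + v) (b(v, s) = (s + v)*(2*s) = 2*s*(s + v))
(85934 + b(568, -323))/(216466 + (t(-17, -8)*329 - 305)) = (85934 + 2*(-323)*(-323 + 568))/(216466 + (-4*(-17)*329 - 305)) = (85934 + 2*(-323)*245)/(216466 + (68*329 - 305)) = (85934 - 158270)/(216466 + (22372 - 305)) = -72336/(216466 + 22067) = -72336/238533 = -72336*1/238533 = -24112/79511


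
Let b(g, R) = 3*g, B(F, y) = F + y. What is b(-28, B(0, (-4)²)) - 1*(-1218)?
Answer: 1134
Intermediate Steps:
b(-28, B(0, (-4)²)) - 1*(-1218) = 3*(-28) - 1*(-1218) = -84 + 1218 = 1134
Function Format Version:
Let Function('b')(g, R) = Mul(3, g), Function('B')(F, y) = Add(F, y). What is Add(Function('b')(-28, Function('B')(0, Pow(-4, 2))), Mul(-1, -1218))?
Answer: 1134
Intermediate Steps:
Add(Function('b')(-28, Function('B')(0, Pow(-4, 2))), Mul(-1, -1218)) = Add(Mul(3, -28), Mul(-1, -1218)) = Add(-84, 1218) = 1134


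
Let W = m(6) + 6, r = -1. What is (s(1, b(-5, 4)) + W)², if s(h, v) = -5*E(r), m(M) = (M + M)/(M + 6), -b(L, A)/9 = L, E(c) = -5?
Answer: 1024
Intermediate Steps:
b(L, A) = -9*L
m(M) = 2*M/(6 + M) (m(M) = (2*M)/(6 + M) = 2*M/(6 + M))
s(h, v) = 25 (s(h, v) = -5*(-5) = 25)
W = 7 (W = 2*6/(6 + 6) + 6 = 2*6/12 + 6 = 2*6*(1/12) + 6 = 1 + 6 = 7)
(s(1, b(-5, 4)) + W)² = (25 + 7)² = 32² = 1024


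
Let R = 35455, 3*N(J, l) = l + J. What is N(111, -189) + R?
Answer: 35429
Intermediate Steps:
N(J, l) = J/3 + l/3 (N(J, l) = (l + J)/3 = (J + l)/3 = J/3 + l/3)
N(111, -189) + R = ((⅓)*111 + (⅓)*(-189)) + 35455 = (37 - 63) + 35455 = -26 + 35455 = 35429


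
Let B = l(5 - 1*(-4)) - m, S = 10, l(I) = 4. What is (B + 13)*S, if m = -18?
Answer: 350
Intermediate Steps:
B = 22 (B = 4 - 1*(-18) = 4 + 18 = 22)
(B + 13)*S = (22 + 13)*10 = 35*10 = 350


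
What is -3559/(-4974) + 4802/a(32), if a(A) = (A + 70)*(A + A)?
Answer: 3926525/2705856 ≈ 1.4511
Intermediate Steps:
a(A) = 2*A*(70 + A) (a(A) = (70 + A)*(2*A) = 2*A*(70 + A))
-3559/(-4974) + 4802/a(32) = -3559/(-4974) + 4802/((2*32*(70 + 32))) = -3559*(-1/4974) + 4802/((2*32*102)) = 3559/4974 + 4802/6528 = 3559/4974 + 4802*(1/6528) = 3559/4974 + 2401/3264 = 3926525/2705856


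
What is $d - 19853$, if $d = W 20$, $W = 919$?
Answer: $-1473$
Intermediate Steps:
$d = 18380$ ($d = 919 \cdot 20 = 18380$)
$d - 19853 = 18380 - 19853 = -1473$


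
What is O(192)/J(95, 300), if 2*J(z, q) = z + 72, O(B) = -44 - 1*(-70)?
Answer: 52/167 ≈ 0.31138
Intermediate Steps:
O(B) = 26 (O(B) = -44 + 70 = 26)
J(z, q) = 36 + z/2 (J(z, q) = (z + 72)/2 = (72 + z)/2 = 36 + z/2)
O(192)/J(95, 300) = 26/(36 + (1/2)*95) = 26/(36 + 95/2) = 26/(167/2) = 26*(2/167) = 52/167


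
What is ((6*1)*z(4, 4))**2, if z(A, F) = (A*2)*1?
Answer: 2304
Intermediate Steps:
z(A, F) = 2*A (z(A, F) = (2*A)*1 = 2*A)
((6*1)*z(4, 4))**2 = ((6*1)*(2*4))**2 = (6*8)**2 = 48**2 = 2304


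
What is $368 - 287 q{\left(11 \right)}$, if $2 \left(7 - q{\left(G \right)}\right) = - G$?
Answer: $- \frac{6439}{2} \approx -3219.5$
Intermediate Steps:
$q{\left(G \right)} = 7 + \frac{G}{2}$ ($q{\left(G \right)} = 7 - \frac{\left(-1\right) G}{2} = 7 + \frac{G}{2}$)
$368 - 287 q{\left(11 \right)} = 368 - 287 \left(7 + \frac{1}{2} \cdot 11\right) = 368 - 287 \left(7 + \frac{11}{2}\right) = 368 - \frac{7175}{2} = - \frac{6439}{2}$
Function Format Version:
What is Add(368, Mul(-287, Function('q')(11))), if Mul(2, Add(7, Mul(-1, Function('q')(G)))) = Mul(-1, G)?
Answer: Rational(-6439, 2) ≈ -3219.5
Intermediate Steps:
Function('q')(G) = Add(7, Mul(Rational(1, 2), G)) (Function('q')(G) = Add(7, Mul(Rational(-1, 2), Mul(-1, G))) = Add(7, Mul(Rational(1, 2), G)))
Add(368, Mul(-287, Function('q')(11))) = Add(368, Mul(-287, Add(7, Mul(Rational(1, 2), 11)))) = Add(368, Mul(-287, Add(7, Rational(11, 2)))) = Add(368, Mul(-287, Rational(25, 2))) = Add(368, Rational(-7175, 2)) = Rational(-6439, 2)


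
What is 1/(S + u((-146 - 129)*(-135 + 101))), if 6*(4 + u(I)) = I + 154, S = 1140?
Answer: 1/2720 ≈ 0.00036765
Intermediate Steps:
u(I) = 65/3 + I/6 (u(I) = -4 + (I + 154)/6 = -4 + (154 + I)/6 = -4 + (77/3 + I/6) = 65/3 + I/6)
1/(S + u((-146 - 129)*(-135 + 101))) = 1/(1140 + (65/3 + ((-146 - 129)*(-135 + 101))/6)) = 1/(1140 + (65/3 + (-275*(-34))/6)) = 1/(1140 + (65/3 + (⅙)*9350)) = 1/(1140 + (65/3 + 4675/3)) = 1/(1140 + 1580) = 1/2720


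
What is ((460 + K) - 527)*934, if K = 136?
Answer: 64446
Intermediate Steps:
((460 + K) - 527)*934 = ((460 + 136) - 527)*934 = (596 - 527)*934 = 69*934 = 64446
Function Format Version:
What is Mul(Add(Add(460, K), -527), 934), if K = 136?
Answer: 64446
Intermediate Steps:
Mul(Add(Add(460, K), -527), 934) = Mul(Add(Add(460, 136), -527), 934) = Mul(Add(596, -527), 934) = Mul(69, 934) = 64446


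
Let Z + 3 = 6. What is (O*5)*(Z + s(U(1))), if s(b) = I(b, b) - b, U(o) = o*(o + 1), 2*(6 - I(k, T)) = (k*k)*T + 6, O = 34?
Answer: 0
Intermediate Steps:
I(k, T) = 3 - T*k²/2 (I(k, T) = 6 - ((k*k)*T + 6)/2 = 6 - (k²*T + 6)/2 = 6 - (T*k² + 6)/2 = 6 - (6 + T*k²)/2 = 6 + (-3 - T*k²/2) = 3 - T*k²/2)
Z = 3 (Z = -3 + 6 = 3)
U(o) = o*(1 + o)
s(b) = 3 - b - b³/2 (s(b) = (3 - b*b²/2) - b = (3 - b³/2) - b = 3 - b - b³/2)
(O*5)*(Z + s(U(1))) = (34*5)*(3 + (3 - (1 + 1) - (1 + 1)³/2)) = 170*(3 + (3 - 2 - (1*2)³/2)) = 170*(3 + (3 - 1*2 - ½*2³)) = 170*(3 + (3 - 2 - ½*8)) = 170*(3 + (3 - 2 - 4)) = 170*(3 - 3) = 170*0 = 0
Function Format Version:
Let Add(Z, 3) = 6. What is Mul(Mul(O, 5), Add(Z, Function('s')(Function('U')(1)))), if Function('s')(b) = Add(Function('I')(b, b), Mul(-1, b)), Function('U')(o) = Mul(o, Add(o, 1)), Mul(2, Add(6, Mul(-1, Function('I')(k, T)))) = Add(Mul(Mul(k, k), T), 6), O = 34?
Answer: 0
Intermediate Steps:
Function('I')(k, T) = Add(3, Mul(Rational(-1, 2), T, Pow(k, 2))) (Function('I')(k, T) = Add(6, Mul(Rational(-1, 2), Add(Mul(Mul(k, k), T), 6))) = Add(6, Mul(Rational(-1, 2), Add(Mul(Pow(k, 2), T), 6))) = Add(6, Mul(Rational(-1, 2), Add(Mul(T, Pow(k, 2)), 6))) = Add(6, Mul(Rational(-1, 2), Add(6, Mul(T, Pow(k, 2))))) = Add(6, Add(-3, Mul(Rational(-1, 2), T, Pow(k, 2)))) = Add(3, Mul(Rational(-1, 2), T, Pow(k, 2))))
Z = 3 (Z = Add(-3, 6) = 3)
Function('U')(o) = Mul(o, Add(1, o))
Function('s')(b) = Add(3, Mul(-1, b), Mul(Rational(-1, 2), Pow(b, 3))) (Function('s')(b) = Add(Add(3, Mul(Rational(-1, 2), b, Pow(b, 2))), Mul(-1, b)) = Add(Add(3, Mul(Rational(-1, 2), Pow(b, 3))), Mul(-1, b)) = Add(3, Mul(-1, b), Mul(Rational(-1, 2), Pow(b, 3))))
Mul(Mul(O, 5), Add(Z, Function('s')(Function('U')(1)))) = Mul(Mul(34, 5), Add(3, Add(3, Mul(-1, Mul(1, Add(1, 1))), Mul(Rational(-1, 2), Pow(Mul(1, Add(1, 1)), 3))))) = Mul(170, Add(3, Add(3, Mul(-1, Mul(1, 2)), Mul(Rational(-1, 2), Pow(Mul(1, 2), 3))))) = Mul(170, Add(3, Add(3, Mul(-1, 2), Mul(Rational(-1, 2), Pow(2, 3))))) = Mul(170, Add(3, Add(3, -2, Mul(Rational(-1, 2), 8)))) = Mul(170, Add(3, Add(3, -2, -4))) = Mul(170, Add(3, -3)) = Mul(170, 0) = 0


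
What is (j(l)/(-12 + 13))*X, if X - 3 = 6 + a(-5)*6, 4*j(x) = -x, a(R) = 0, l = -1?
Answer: 9/4 ≈ 2.2500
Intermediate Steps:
j(x) = -x/4 (j(x) = (-x)/4 = -x/4)
X = 9 (X = 3 + (6 + 0*6) = 3 + (6 + 0) = 3 + 6 = 9)
(j(l)/(-12 + 13))*X = ((-¼*(-1))/(-12 + 13))*9 = ((¼)/1)*9 = ((¼)*1)*9 = (¼)*9 = 9/4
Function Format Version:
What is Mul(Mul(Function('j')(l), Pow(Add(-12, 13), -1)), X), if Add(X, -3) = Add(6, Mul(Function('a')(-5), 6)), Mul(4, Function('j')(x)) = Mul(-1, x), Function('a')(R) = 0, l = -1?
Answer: Rational(9, 4) ≈ 2.2500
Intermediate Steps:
Function('j')(x) = Mul(Rational(-1, 4), x) (Function('j')(x) = Mul(Rational(1, 4), Mul(-1, x)) = Mul(Rational(-1, 4), x))
X = 9 (X = Add(3, Add(6, Mul(0, 6))) = Add(3, Add(6, 0)) = Add(3, 6) = 9)
Mul(Mul(Function('j')(l), Pow(Add(-12, 13), -1)), X) = Mul(Mul(Mul(Rational(-1, 4), -1), Pow(Add(-12, 13), -1)), 9) = Mul(Mul(Rational(1, 4), Pow(1, -1)), 9) = Mul(Mul(Rational(1, 4), 1), 9) = Mul(Rational(1, 4), 9) = Rational(9, 4)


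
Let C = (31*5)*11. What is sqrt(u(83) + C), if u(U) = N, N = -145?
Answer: 2*sqrt(390) ≈ 39.497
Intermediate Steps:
u(U) = -145
C = 1705 (C = 155*11 = 1705)
sqrt(u(83) + C) = sqrt(-145 + 1705) = sqrt(1560) = 2*sqrt(390)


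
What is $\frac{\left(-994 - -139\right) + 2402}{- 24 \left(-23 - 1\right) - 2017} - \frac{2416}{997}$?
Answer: $- \frac{5023815}{1436677} \approx -3.4968$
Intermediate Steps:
$\frac{\left(-994 - -139\right) + 2402}{- 24 \left(-23 - 1\right) - 2017} - \frac{2416}{997} = \frac{\left(-994 + 139\right) + 2402}{\left(-24\right) \left(-24\right) - 2017} - \frac{2416}{997} = \frac{-855 + 2402}{576 - 2017} - \frac{2416}{997} = \frac{1547}{-1441} - \frac{2416}{997} = 1547 \left(- \frac{1}{1441}\right) - \frac{2416}{997} = - \frac{1547}{1441} - \frac{2416}{997} = - \frac{5023815}{1436677}$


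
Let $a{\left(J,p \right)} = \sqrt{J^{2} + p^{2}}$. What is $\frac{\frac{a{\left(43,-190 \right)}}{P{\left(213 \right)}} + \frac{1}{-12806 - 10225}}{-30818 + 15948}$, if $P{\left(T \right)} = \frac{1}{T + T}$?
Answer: $\frac{1}{342470970} - \frac{213 \sqrt{37949}}{7435} \approx -5.5808$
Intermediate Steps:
$P{\left(T \right)} = \frac{1}{2 T}$
$\frac{\frac{a{\left(43,-190 \right)}}{P{\left(213 \right)}} + \frac{1}{-12806 - 10225}}{-30818 + 15948} = \frac{\frac{\sqrt{43^{2} + \left(-190\right)^{2}}}{\frac{1}{2} \cdot \frac{1}{213}} + \frac{1}{-12806 - 10225}}{-30818 + 15948} = \frac{\frac{\sqrt{1849 + 36100}}{\frac{1}{2} \cdot \frac{1}{213}} + \frac{1}{-23031}}{-14870} = \left(\sqrt{37949} \frac{1}{\frac{1}{426}} - \frac{1}{23031}\right) \left(- \frac{1}{14870}\right) = \left(\sqrt{37949} \cdot 426 - \frac{1}{23031}\right) \left(- \frac{1}{14870}\right) = \left(426 \sqrt{37949} - \frac{1}{23031}\right) \left(- \frac{1}{14870}\right) = \left(- \frac{1}{23031} + 426 \sqrt{37949}\right) \left(- \frac{1}{14870}\right) = \frac{1}{342470970} - \frac{213 \sqrt{37949}}{7435}$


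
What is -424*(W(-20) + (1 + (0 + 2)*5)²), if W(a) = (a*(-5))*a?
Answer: 796696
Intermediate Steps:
W(a) = -5*a² (W(a) = (-5*a)*a = -5*a²)
-424*(W(-20) + (1 + (0 + 2)*5)²) = -424*(-5*(-20)² + (1 + (0 + 2)*5)²) = -424*(-5*400 + (1 + 2*5)²) = -424*(-2000 + (1 + 10)²) = -424*(-2000 + 11²) = -424*(-2000 + 121) = -424*(-1879) = 796696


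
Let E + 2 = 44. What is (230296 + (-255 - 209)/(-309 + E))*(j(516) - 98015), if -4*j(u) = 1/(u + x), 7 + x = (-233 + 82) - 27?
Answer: -664967193989338/29459 ≈ -2.2573e+10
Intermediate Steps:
E = 42 (E = -2 + 44 = 42)
x = -185 (x = -7 + ((-233 + 82) - 27) = -7 + (-151 - 27) = -7 - 178 = -185)
j(u) = -1/(4*(-185 + u)) (j(u) = -1/(4*(u - 185)) = -1/(4*(-185 + u)))
(230296 + (-255 - 209)/(-309 + E))*(j(516) - 98015) = (230296 + (-255 - 209)/(-309 + 42))*(-1/(-740 + 4*516) - 98015) = (230296 - 464/(-267))*(-1/(-740 + 2064) - 98015) = (230296 - 1/267*(-464))*(-1/1324 - 98015) = (230296 + 464/267)*(-1*1/1324 - 98015) = 61489496*(-1/1324 - 98015)/267 = (61489496/267)*(-129771861/1324) = -664967193989338/29459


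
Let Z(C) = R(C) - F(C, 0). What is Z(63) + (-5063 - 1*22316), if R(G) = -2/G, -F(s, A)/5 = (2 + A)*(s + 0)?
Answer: -1685189/63 ≈ -26749.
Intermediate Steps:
F(s, A) = -5*s*(2 + A) (F(s, A) = -5*(2 + A)*(s + 0) = -5*(2 + A)*s = -5*s*(2 + A))
Z(C) = -2/C + 10*C (Z(C) = -2/C - (-5)*C*(2 + 0) = -2/C - (-5)*C*2 = -2/C - (-10)*C = -2/C + 10*C)
Z(63) + (-5063 - 1*22316) = (-2/63 + 10*63) + (-5063 - 1*22316) = (-2*1/63 + 630) + (-5063 - 22316) = (-2/63 + 630) - 27379 = 39688/63 - 27379 = -1685189/63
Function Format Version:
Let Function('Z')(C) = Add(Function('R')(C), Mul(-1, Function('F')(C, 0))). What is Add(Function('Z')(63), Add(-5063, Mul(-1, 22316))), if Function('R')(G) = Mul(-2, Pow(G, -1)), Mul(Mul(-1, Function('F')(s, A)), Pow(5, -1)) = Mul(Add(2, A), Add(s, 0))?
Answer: Rational(-1685189, 63) ≈ -26749.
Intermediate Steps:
Function('F')(s, A) = Mul(-5, s, Add(2, A)) (Function('F')(s, A) = Mul(-5, Mul(Add(2, A), Add(s, 0))) = Mul(-5, Mul(Add(2, A), s)) = Mul(-5, Mul(s, Add(2, A))) = Mul(-5, s, Add(2, A)))
Function('Z')(C) = Add(Mul(-2, Pow(C, -1)), Mul(10, C)) (Function('Z')(C) = Add(Mul(-2, Pow(C, -1)), Mul(-1, Mul(-5, C, Add(2, 0)))) = Add(Mul(-2, Pow(C, -1)), Mul(-1, Mul(-5, C, 2))) = Add(Mul(-2, Pow(C, -1)), Mul(-1, Mul(-10, C))) = Add(Mul(-2, Pow(C, -1)), Mul(10, C)))
Add(Function('Z')(63), Add(-5063, Mul(-1, 22316))) = Add(Add(Mul(-2, Pow(63, -1)), Mul(10, 63)), Add(-5063, Mul(-1, 22316))) = Add(Add(Mul(-2, Rational(1, 63)), 630), Add(-5063, -22316)) = Add(Add(Rational(-2, 63), 630), -27379) = Add(Rational(39688, 63), -27379) = Rational(-1685189, 63)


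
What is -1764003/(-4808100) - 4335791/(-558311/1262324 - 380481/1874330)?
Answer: 8220675404310696613155237/1223460595207739900 ≈ 6.7192e+6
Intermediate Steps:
-1764003/(-4808100) - 4335791/(-558311/1262324 - 380481/1874330) = -1764003*(-1/4808100) - 4335791/(-558311*1/1262324 - 380481*1/1874330) = 588001/1602700 - 4335791/(-558311/1262324 - 380481/1874330) = 588001/1602700 - 4335791/(-763374677237/1183005871460) = 588001/1602700 - 4335791*(-1183005871460/763374677237) = 588001/1602700 + 5129266210423424860/763374677237 = 8220675404310696613155237/1223460595207739900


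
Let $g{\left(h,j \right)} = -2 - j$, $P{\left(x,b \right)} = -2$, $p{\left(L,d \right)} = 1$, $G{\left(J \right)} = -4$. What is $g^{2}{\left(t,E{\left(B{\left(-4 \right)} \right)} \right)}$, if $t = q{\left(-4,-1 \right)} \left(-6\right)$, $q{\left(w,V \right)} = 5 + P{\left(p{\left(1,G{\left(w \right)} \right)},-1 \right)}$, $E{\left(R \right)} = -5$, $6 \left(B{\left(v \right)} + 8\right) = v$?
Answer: $9$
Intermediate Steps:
$B{\left(v \right)} = -8 + \frac{v}{6}$
$q{\left(w,V \right)} = 3$ ($q{\left(w,V \right)} = 5 - 2 = 3$)
$t = -18$ ($t = 3 \left(-6\right) = -18$)
$g^{2}{\left(t,E{\left(B{\left(-4 \right)} \right)} \right)} = \left(-2 - -5\right)^{2} = \left(-2 + 5\right)^{2} = 3^{2} = 9$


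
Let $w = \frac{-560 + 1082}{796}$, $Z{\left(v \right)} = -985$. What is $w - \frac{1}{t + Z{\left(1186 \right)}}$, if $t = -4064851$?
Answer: $\frac{530591797}{809101364} \approx 0.65578$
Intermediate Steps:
$w = \frac{261}{398}$ ($w = \frac{1}{796} \cdot 522 = \frac{261}{398} \approx 0.65578$)
$w - \frac{1}{t + Z{\left(1186 \right)}} = \frac{261}{398} - \frac{1}{-4064851 - 985} = \frac{261}{398} - \frac{1}{-4065836} = \frac{261}{398} - - \frac{1}{4065836} = \frac{261}{398} + \frac{1}{4065836} = \frac{530591797}{809101364}$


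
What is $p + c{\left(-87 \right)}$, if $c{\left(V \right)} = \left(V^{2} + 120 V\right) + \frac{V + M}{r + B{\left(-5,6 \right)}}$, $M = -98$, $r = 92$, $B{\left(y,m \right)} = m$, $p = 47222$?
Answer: $\frac{4346213}{98} \approx 44349.0$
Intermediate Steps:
$c{\left(V \right)} = -1 + V^{2} + \frac{11761 V}{98}$ ($c{\left(V \right)} = \left(V^{2} + 120 V\right) + \frac{V - 98}{92 + 6} = \left(V^{2} + 120 V\right) + \frac{-98 + V}{98} = \left(V^{2} + 120 V\right) + \left(-98 + V\right) \frac{1}{98} = \left(V^{2} + 120 V\right) + \left(-1 + \frac{V}{98}\right) = -1 + V^{2} + \frac{11761 V}{98}$)
$p + c{\left(-87 \right)} = 47222 + \left(-1 + \left(-87\right)^{2} + \frac{11761}{98} \left(-87\right)\right) = 47222 - \frac{281543}{98} = \frac{4346213}{98}$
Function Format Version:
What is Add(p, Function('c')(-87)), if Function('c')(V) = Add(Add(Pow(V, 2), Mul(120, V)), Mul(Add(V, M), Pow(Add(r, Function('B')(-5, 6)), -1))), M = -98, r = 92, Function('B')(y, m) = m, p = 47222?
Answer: Rational(4346213, 98) ≈ 44349.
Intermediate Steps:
Function('c')(V) = Add(-1, Pow(V, 2), Mul(Rational(11761, 98), V)) (Function('c')(V) = Add(Add(Pow(V, 2), Mul(120, V)), Mul(Add(V, -98), Pow(Add(92, 6), -1))) = Add(Add(Pow(V, 2), Mul(120, V)), Mul(Add(-98, V), Pow(98, -1))) = Add(Add(Pow(V, 2), Mul(120, V)), Mul(Add(-98, V), Rational(1, 98))) = Add(Add(Pow(V, 2), Mul(120, V)), Add(-1, Mul(Rational(1, 98), V))) = Add(-1, Pow(V, 2), Mul(Rational(11761, 98), V)))
Add(p, Function('c')(-87)) = Add(47222, Add(-1, Pow(-87, 2), Mul(Rational(11761, 98), -87))) = Add(47222, Add(-1, 7569, Rational(-1023207, 98))) = Add(47222, Rational(-281543, 98)) = Rational(4346213, 98)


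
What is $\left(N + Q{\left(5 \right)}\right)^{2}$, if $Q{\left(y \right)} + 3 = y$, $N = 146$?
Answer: $21904$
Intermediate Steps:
$Q{\left(y \right)} = -3 + y$
$\left(N + Q{\left(5 \right)}\right)^{2} = \left(146 + \left(-3 + 5\right)\right)^{2} = \left(146 + 2\right)^{2} = 148^{2} = 21904$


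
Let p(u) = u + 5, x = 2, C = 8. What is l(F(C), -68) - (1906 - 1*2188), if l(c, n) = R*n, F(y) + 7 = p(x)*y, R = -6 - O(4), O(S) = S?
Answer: 962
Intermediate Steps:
p(u) = 5 + u
R = -10 (R = -6 - 1*4 = -6 - 4 = -10)
F(y) = -7 + 7*y (F(y) = -7 + (5 + 2)*y = -7 + 7*y)
l(c, n) = -10*n
l(F(C), -68) - (1906 - 1*2188) = -10*(-68) - (1906 - 1*2188) = 680 - (1906 - 2188) = 680 - 1*(-282) = 680 + 282 = 962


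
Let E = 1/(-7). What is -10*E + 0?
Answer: 10/7 ≈ 1.4286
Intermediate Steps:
E = -1/7 ≈ -0.14286
-10*E + 0 = -10*(-1/7) + 0 = 10/7 + 0 = 10/7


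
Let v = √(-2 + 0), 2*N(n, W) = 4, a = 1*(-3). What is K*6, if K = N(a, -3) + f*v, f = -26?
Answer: 12 - 156*I*√2 ≈ 12.0 - 220.62*I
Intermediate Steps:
a = -3
N(n, W) = 2 (N(n, W) = (½)*4 = 2)
v = I*√2 (v = √(-2) = I*√2 ≈ 1.4142*I)
K = 2 - 26*I*√2 ≈ 2.0 - 36.77*I
K*6 = (2 - 26*I*√2)*6 = 12 - 156*I*√2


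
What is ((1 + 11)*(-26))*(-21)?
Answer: 6552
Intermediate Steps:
((1 + 11)*(-26))*(-21) = (12*(-26))*(-21) = -312*(-21) = 6552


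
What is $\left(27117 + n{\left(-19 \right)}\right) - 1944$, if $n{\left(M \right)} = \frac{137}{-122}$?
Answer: $\frac{3070969}{122} \approx 25172.0$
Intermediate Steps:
$n{\left(M \right)} = - \frac{137}{122}$ ($n{\left(M \right)} = 137 \left(- \frac{1}{122}\right) = - \frac{137}{122}$)
$\left(27117 + n{\left(-19 \right)}\right) - 1944 = \left(27117 - \frac{137}{122}\right) - 1944 = \frac{3308137}{122} - 1944 = \frac{3070969}{122}$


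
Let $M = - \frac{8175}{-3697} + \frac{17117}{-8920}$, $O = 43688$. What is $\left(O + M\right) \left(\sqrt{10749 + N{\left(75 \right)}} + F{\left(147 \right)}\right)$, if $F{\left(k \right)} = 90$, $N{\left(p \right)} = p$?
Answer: $\frac{12966473705139}{3297724} + \frac{1440719300571 \sqrt{2706}}{16488620} \approx 8.4772 \cdot 10^{6}$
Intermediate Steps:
$M = \frac{9639451}{32977240}$ ($M = \left(-8175\right) \left(- \frac{1}{3697}\right) + 17117 \left(- \frac{1}{8920}\right) = \frac{8175}{3697} - \frac{17117}{8920} = \frac{9639451}{32977240} \approx 0.29231$)
$\left(O + M\right) \left(\sqrt{10749 + N{\left(75 \right)}} + F{\left(147 \right)}\right) = \left(43688 + \frac{9639451}{32977240}\right) \left(\sqrt{10749 + 75} + 90\right) = \frac{1440719300571 \left(\sqrt{10824} + 90\right)}{32977240} = \frac{1440719300571 \left(2 \sqrt{2706} + 90\right)}{32977240} = \frac{1440719300571 \left(90 + 2 \sqrt{2706}\right)}{32977240} = \frac{12966473705139}{3297724} + \frac{1440719300571 \sqrt{2706}}{16488620}$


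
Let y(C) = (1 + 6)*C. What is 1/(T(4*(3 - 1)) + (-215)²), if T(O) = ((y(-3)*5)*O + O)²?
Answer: 1/738449 ≈ 1.3542e-6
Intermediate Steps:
y(C) = 7*C
T(O) = 10816*O² (T(O) = (((7*(-3))*5)*O + O)² = ((-21*5)*O + O)² = (-105*O + O)² = (-104*O)² = 10816*O²)
1/(T(4*(3 - 1)) + (-215)²) = 1/(10816*(4*(3 - 1))² + (-215)²) = 1/(10816*(4*2)² + 46225) = 1/(10816*8² + 46225) = 1/(10816*64 + 46225) = 1/(692224 + 46225) = 1/738449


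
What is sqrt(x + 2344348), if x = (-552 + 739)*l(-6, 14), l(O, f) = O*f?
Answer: 8*sqrt(36385) ≈ 1526.0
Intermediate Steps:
x = -15708 (x = (-552 + 739)*(-6*14) = 187*(-84) = -15708)
sqrt(x + 2344348) = sqrt(-15708 + 2344348) = sqrt(2328640) = 8*sqrt(36385)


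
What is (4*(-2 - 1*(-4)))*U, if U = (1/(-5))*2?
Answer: -16/5 ≈ -3.2000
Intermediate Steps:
U = -⅖ (U = (1*(-⅕))*2 = -⅕*2 = -⅖ ≈ -0.40000)
(4*(-2 - 1*(-4)))*U = (4*(-2 - 1*(-4)))*(-⅖) = (4*(-2 + 4))*(-⅖) = (4*2)*(-⅖) = 8*(-⅖) = -16/5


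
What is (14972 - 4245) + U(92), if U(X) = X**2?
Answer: 19191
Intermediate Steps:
(14972 - 4245) + U(92) = (14972 - 4245) + 92**2 = 10727 + 8464 = 19191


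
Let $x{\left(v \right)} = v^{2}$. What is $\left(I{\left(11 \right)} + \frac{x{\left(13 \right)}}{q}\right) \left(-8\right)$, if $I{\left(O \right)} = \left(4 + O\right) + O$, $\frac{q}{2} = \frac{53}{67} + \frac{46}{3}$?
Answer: $- \frac{810004}{3241} \approx -249.92$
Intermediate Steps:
$q = \frac{6482}{201}$ ($q = 2 \left(\frac{53}{67} + \frac{46}{3}\right) = 2 \cdot \frac{3241}{201} = \frac{6482}{201} \approx 32.249$)
$I{\left(O \right)} = 4 + 2 O$
$\left(I{\left(11 \right)} + \frac{x{\left(13 \right)}}{q}\right) \left(-8\right) = \left(\left(4 + 2 \cdot 11\right) + \frac{13^{2}}{\frac{6482}{201}}\right) \left(-8\right) = \left(\left(4 + 22\right) + 169 \cdot \frac{201}{6482}\right) \left(-8\right) = \left(26 + \frac{33969}{6482}\right) \left(-8\right) = \frac{202501}{6482} \left(-8\right) = - \frac{810004}{3241}$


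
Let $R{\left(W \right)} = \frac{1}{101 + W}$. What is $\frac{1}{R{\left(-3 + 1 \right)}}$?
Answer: $99$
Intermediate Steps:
$\frac{1}{R{\left(-3 + 1 \right)}} = \frac{1}{\frac{1}{101 + \left(-3 + 1\right)}} = \frac{1}{\frac{1}{101 - 2}} = \frac{1}{\frac{1}{99}} = 99$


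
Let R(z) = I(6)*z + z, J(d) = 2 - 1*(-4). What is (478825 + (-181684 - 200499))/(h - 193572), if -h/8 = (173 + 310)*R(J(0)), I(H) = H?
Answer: -5369/19770 ≈ -0.27157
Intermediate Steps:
J(d) = 6 (J(d) = 2 + 4 = 6)
R(z) = 7*z (R(z) = 6*z + z = 7*z)
h = -162288 (h = -8*(173 + 310)*7*6 = -3864*42 = -8*20286 = -162288)
(478825 + (-181684 - 200499))/(h - 193572) = (478825 + (-181684 - 200499))/(-162288 - 193572) = (478825 - 382183)/(-355860) = 96642*(-1/355860) = -5369/19770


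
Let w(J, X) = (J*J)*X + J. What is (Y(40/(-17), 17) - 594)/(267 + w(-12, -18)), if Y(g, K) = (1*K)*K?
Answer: 305/2337 ≈ 0.13051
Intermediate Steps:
w(J, X) = J + X*J**2 (w(J, X) = J**2*X + J = X*J**2 + J = J + X*J**2)
Y(g, K) = K**2 (Y(g, K) = K*K = K**2)
(Y(40/(-17), 17) - 594)/(267 + w(-12, -18)) = (17**2 - 594)/(267 - 12*(1 - 12*(-18))) = (289 - 594)/(267 - 12*(1 + 216)) = -305/(267 - 12*217) = -305/(267 - 2604) = -305/(-2337) = -1/2337*(-305) = 305/2337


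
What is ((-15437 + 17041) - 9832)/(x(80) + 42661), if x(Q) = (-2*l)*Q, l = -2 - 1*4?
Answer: -8228/43621 ≈ -0.18862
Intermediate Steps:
l = -6 (l = -2 - 4 = -6)
x(Q) = 12*Q (x(Q) = (-2*(-6))*Q = 12*Q)
((-15437 + 17041) - 9832)/(x(80) + 42661) = ((-15437 + 17041) - 9832)/(12*80 + 42661) = (1604 - 9832)/(960 + 42661) = -8228/43621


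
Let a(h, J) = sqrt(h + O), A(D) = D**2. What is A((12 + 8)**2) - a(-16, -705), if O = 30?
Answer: 160000 - sqrt(14) ≈ 1.6000e+5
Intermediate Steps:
a(h, J) = sqrt(30 + h) (a(h, J) = sqrt(h + 30) = sqrt(30 + h))
A((12 + 8)**2) - a(-16, -705) = ((12 + 8)**2)**2 - sqrt(30 - 16) = (20**2)**2 - sqrt(14) = 400**2 - sqrt(14) = 160000 - sqrt(14)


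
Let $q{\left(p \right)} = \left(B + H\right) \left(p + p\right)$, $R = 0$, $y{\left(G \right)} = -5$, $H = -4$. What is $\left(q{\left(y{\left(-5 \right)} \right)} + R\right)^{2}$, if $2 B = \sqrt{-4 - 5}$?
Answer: $1375 - 1200 i \approx 1375.0 - 1200.0 i$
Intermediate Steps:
$B = \frac{3 i}{2}$ ($B = \frac{\sqrt{-4 - 5}}{2} = \frac{\sqrt{-9}}{2} = \frac{3 i}{2} \approx 1.5 i$)
$q{\left(p \right)} = 2 p \left(-4 + \frac{3 i}{2}\right)$ ($q{\left(p \right)} = \left(\frac{3 i}{2} - 4\right) \left(p + p\right) = \left(-4 + \frac{3 i}{2}\right) 2 p = 2 p \left(-4 + \frac{3 i}{2}\right)$)
$\left(q{\left(y{\left(-5 \right)} \right)} + R\right)^{2} = \left(- 5 \left(-8 + 3 i\right) + 0\right)^{2} = \left(\left(40 - 15 i\right) + 0\right)^{2} = \left(40 - 15 i\right)^{2}$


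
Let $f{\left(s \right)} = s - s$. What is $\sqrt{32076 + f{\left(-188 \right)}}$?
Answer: $54 \sqrt{11} \approx 179.1$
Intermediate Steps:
$f{\left(s \right)} = 0$
$\sqrt{32076 + f{\left(-188 \right)}} = \sqrt{32076 + 0} = \sqrt{32076} = 54 \sqrt{11}$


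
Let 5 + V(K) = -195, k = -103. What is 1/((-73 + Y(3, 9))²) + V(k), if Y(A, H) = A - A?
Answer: -1065799/5329 ≈ -200.00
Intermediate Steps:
Y(A, H) = 0
V(K) = -200 (V(K) = -5 - 195 = -200)
1/((-73 + Y(3, 9))²) + V(k) = 1/((-73 + 0)²) - 200 = 1/((-73)²) - 200 = 1/5329 - 200 = -1065799/5329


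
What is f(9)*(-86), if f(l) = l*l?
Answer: -6966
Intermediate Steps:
f(l) = l²
f(9)*(-86) = 9²*(-86) = 81*(-86) = -6966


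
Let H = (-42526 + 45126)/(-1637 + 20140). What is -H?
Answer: -2600/18503 ≈ -0.14052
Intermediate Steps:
H = 2600/18503 ≈ 0.14052
-H = -1*2600/18503 = -2600/18503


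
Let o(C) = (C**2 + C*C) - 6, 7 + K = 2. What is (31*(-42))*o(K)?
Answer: -57288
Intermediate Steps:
K = -5 (K = -7 + 2 = -5)
o(C) = -6 + 2*C**2 (o(C) = (C**2 + C**2) - 6 = 2*C**2 - 6 = -6 + 2*C**2)
(31*(-42))*o(K) = (31*(-42))*(-6 + 2*(-5)**2) = -1302*(-6 + 2*25) = -1302*(-6 + 50) = -1302*44 = -57288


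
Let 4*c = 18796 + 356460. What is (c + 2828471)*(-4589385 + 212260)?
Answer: -12791206730625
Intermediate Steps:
c = 93814 (c = (18796 + 356460)/4 = (1/4)*375256 = 93814)
(c + 2828471)*(-4589385 + 212260) = (93814 + 2828471)*(-4589385 + 212260) = 2922285*(-4377125) = -12791206730625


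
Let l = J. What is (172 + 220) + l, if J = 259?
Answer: 651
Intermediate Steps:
l = 259
(172 + 220) + l = (172 + 220) + 259 = 392 + 259 = 651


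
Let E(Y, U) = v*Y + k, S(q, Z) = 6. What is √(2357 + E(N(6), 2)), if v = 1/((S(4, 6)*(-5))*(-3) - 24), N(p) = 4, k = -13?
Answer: √2552682/33 ≈ 48.416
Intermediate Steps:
v = 1/66 (v = 1/((6*(-5))*(-3) - 24) = 1/(-30*(-3) - 24) = 1/(90 - 24) = 1/66 ≈ 0.015152)
E(Y, U) = -13 + Y/66 (E(Y, U) = Y/66 - 13 = -13 + Y/66)
√(2357 + E(N(6), 2)) = √(2357 + (-13 + (1/66)*4)) = √(2357 + (-13 + 2/33)) = √(2357 - 427/33) = √(77354/33) = √2552682/33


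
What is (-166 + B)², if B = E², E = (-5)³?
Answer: 238980681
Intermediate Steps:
E = -125
B = 15625 (B = (-125)² = 15625)
(-166 + B)² = (-166 + 15625)² = 15459² = 238980681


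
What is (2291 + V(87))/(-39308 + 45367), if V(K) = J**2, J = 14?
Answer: 2487/6059 ≈ 0.41046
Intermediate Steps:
V(K) = 196 (V(K) = 14**2 = 196)
(2291 + V(87))/(-39308 + 45367) = (2291 + 196)/(-39308 + 45367) = 2487/6059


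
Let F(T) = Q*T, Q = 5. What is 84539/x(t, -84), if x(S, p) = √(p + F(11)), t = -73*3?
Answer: -84539*I*√29/29 ≈ -15699.0*I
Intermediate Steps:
F(T) = 5*T
t = -219
x(S, p) = √(55 + p) (x(S, p) = √(p + 5*11) = √(p + 55) = √(55 + p))
84539/x(t, -84) = 84539/(√(55 - 84)) = 84539/(√(-29)) = 84539/((I*√29)) = 84539*(-I*√29/29) = -84539*I*√29/29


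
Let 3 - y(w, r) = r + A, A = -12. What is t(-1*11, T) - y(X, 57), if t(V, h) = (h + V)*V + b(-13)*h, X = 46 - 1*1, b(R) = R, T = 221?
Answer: -5141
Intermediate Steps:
X = 45 (X = 46 - 1 = 45)
y(w, r) = 15 - r (y(w, r) = 3 - (r - 12) = 3 - (-12 + r) = 3 + (12 - r) = 15 - r)
t(V, h) = -13*h + V*(V + h) (t(V, h) = (h + V)*V - 13*h = (V + h)*V - 13*h = V*(V + h) - 13*h = -13*h + V*(V + h))
t(-1*11, T) - y(X, 57) = ((-1*11)² - 13*221 - 1*11*221) - (15 - 1*57) = ((-11)² - 2873 - 11*221) - (15 - 57) = (121 - 2873 - 2431) - 1*(-42) = -5183 + 42 = -5141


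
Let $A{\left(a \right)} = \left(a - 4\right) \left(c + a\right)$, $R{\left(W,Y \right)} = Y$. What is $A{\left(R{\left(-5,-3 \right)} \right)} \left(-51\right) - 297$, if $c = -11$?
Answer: $-5295$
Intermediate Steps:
$A{\left(a \right)} = \left(-11 + a\right) \left(-4 + a\right)$ ($A{\left(a \right)} = \left(a - 4\right) \left(-11 + a\right) = \left(-4 + a\right) \left(-11 + a\right) = \left(-11 + a\right) \left(-4 + a\right)$)
$A{\left(R{\left(-5,-3 \right)} \right)} \left(-51\right) - 297 = \left(44 + \left(-3\right)^{2} - -45\right) \left(-51\right) - 297 = \left(44 + 9 + 45\right) \left(-51\right) - 297 = 98 \left(-51\right) - 297 = -4998 - 297 = -5295$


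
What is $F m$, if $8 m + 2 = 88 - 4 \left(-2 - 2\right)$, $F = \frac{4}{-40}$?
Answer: $- \frac{51}{40} \approx -1.275$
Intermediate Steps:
$F = - \frac{1}{10}$ ($F = 4 \left(- \frac{1}{40}\right) = - \frac{1}{10} \approx -0.1$)
$m = \frac{51}{4}$ ($m = - \frac{1}{4} + \frac{88 - 4 \left(-2 - 2\right)}{8} = - \frac{1}{4} + \frac{88 - -16}{8} = - \frac{1}{4} + \frac{88 + 16}{8} = - \frac{1}{4} + \frac{1}{8} \cdot 104 = - \frac{1}{4} + 13 = \frac{51}{4} \approx 12.75$)
$F m = \left(- \frac{1}{10}\right) \frac{51}{4} = - \frac{51}{40}$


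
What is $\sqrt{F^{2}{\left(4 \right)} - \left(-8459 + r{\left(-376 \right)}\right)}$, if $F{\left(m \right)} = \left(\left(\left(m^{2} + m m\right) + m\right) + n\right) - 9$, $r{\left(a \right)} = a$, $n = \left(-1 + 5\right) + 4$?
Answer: $2 \sqrt{2515} \approx 100.3$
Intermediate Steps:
$n = 8$ ($n = 4 + 4 = 8$)
$F{\left(m \right)} = -1 + m + 2 m^{2}$ ($F{\left(m \right)} = \left(\left(\left(m^{2} + m m\right) + m\right) + 8\right) - 9 = \left(\left(\left(m^{2} + m^{2}\right) + m\right) + 8\right) - 9 = \left(\left(2 m^{2} + m\right) + 8\right) - 9 = \left(\left(m + 2 m^{2}\right) + 8\right) - 9 = \left(8 + m + 2 m^{2}\right) - 9 = -1 + m + 2 m^{2}$)
$\sqrt{F^{2}{\left(4 \right)} - \left(-8459 + r{\left(-376 \right)}\right)} = \sqrt{\left(-1 + 4 + 2 \cdot 4^{2}\right)^{2} + \left(8459 - -376\right)} = \sqrt{\left(-1 + 4 + 2 \cdot 16\right)^{2} + \left(8459 + 376\right)} = \sqrt{\left(-1 + 4 + 32\right)^{2} + 8835} = \sqrt{35^{2} + 8835} = \sqrt{1225 + 8835} = \sqrt{10060} = 2 \sqrt{2515}$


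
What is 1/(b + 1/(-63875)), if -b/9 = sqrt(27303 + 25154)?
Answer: 63875/17336055750890624 - 36720140625*sqrt(52457)/17336055750890624 ≈ -0.00048513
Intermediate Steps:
b = -9*sqrt(52457) (b = -9*sqrt(27303 + 25154) = -9*sqrt(52457) ≈ -2061.3)
1/(b + 1/(-63875)) = 1/(-9*sqrt(52457) + 1/(-63875)) = 1/(-9*sqrt(52457) - 1/63875) = 1/(-1/63875 - 9*sqrt(52457))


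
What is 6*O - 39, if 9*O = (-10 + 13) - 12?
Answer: -45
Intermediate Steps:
O = -1 (O = ((-10 + 13) - 12)/9 = (3 - 12)/9 = (1/9)*(-9) = -1)
6*O - 39 = 6*(-1) - 39 = -6 - 39 = -45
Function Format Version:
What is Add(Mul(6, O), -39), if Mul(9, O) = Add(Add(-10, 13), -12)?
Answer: -45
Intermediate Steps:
O = -1 (O = Mul(Rational(1, 9), Add(Add(-10, 13), -12)) = Mul(Rational(1, 9), Add(3, -12)) = Mul(Rational(1, 9), -9) = -1)
Add(Mul(6, O), -39) = Add(Mul(6, -1), -39) = Add(-6, -39) = -45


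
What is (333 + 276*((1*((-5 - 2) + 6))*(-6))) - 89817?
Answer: -87828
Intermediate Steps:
(333 + 276*((1*((-5 - 2) + 6))*(-6))) - 89817 = (333 + 276*((1*(-7 + 6))*(-6))) - 89817 = (333 + 276*((1*(-1))*(-6))) - 89817 = (333 + 276*(-1*(-6))) - 89817 = (333 + 276*6) - 89817 = (333 + 1656) - 89817 = 1989 - 89817 = -87828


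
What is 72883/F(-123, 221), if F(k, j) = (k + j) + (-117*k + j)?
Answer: 72883/14710 ≈ 4.9547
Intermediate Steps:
F(k, j) = -116*k + 2*j (F(k, j) = (j + k) + (j - 117*k) = -116*k + 2*j)
72883/F(-123, 221) = 72883/(-116*(-123) + 2*221) = 72883/(14268 + 442) = 72883/14710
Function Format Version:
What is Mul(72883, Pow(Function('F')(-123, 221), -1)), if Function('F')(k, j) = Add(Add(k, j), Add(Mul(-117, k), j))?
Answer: Rational(72883, 14710) ≈ 4.9547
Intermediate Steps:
Function('F')(k, j) = Add(Mul(-116, k), Mul(2, j)) (Function('F')(k, j) = Add(Add(j, k), Add(j, Mul(-117, k))) = Add(Mul(-116, k), Mul(2, j)))
Mul(72883, Pow(Function('F')(-123, 221), -1)) = Mul(72883, Pow(Add(Mul(-116, -123), Mul(2, 221)), -1)) = Mul(72883, Pow(Add(14268, 442), -1)) = Mul(72883, Pow(14710, -1)) = Mul(72883, Rational(1, 14710)) = Rational(72883, 14710)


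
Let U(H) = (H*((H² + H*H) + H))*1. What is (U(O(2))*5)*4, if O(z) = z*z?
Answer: 2880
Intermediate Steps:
O(z) = z²
U(H) = H*(H + 2*H²) (U(H) = (H*((H² + H²) + H))*1 = (H*(2*H² + H))*1 = (H*(H + 2*H²))*1 = H*(H + 2*H²))
(U(O(2))*5)*4 = (((2²)²*(1 + 2*2²))*5)*4 = ((4²*(1 + 2*4))*5)*4 = ((16*(1 + 8))*5)*4 = ((16*9)*5)*4 = (144*5)*4 = 720*4 = 2880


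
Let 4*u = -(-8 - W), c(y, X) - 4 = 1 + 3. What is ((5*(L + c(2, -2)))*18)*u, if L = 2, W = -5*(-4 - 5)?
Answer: 11925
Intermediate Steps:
W = 45 (W = -5*(-9) = 45)
c(y, X) = 8 (c(y, X) = 4 + (1 + 3) = 4 + 4 = 8)
u = 53/4 (u = (-(-8 - 1*45))/4 = (-(-8 - 45))/4 = (-1*(-53))/4 = (1/4)*53 = 53/4 ≈ 13.250)
((5*(L + c(2, -2)))*18)*u = ((5*(2 + 8))*18)*(53/4) = ((5*10)*18)*(53/4) = (50*18)*(53/4) = 900*(53/4) = 11925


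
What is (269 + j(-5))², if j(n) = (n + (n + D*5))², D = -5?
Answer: 2232036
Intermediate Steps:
j(n) = (-25 + 2*n)² (j(n) = (n + (n - 5*5))² = (n + (n - 25))² = (n + (-25 + n))² = (-25 + 2*n)²)
(269 + j(-5))² = (269 + (-25 + 2*(-5))²)² = (269 + (-25 - 10)²)² = (269 + (-35)²)² = (269 + 1225)² = 1494² = 2232036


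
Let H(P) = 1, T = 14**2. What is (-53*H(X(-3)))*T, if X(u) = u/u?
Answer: -10388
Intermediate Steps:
X(u) = 1
T = 196
(-53*H(X(-3)))*T = -53*1*196 = -53*196 = -10388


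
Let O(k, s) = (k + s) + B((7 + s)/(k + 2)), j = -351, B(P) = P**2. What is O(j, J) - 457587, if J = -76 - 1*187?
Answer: -55809274465/121801 ≈ -4.5820e+5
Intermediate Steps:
J = -263 (J = -76 - 187 = -263)
O(k, s) = k + s + (7 + s)**2/(2 + k)**2 (O(k, s) = (k + s) + ((7 + s)/(k + 2))**2 = (k + s) + ((7 + s)/(2 + k))**2 = (k + s) + (7 + s)**2/(2 + k)**2 = k + s + (7 + s)**2/(2 + k)**2)
O(j, J) - 457587 = (-351 - 263 + (7 - 263)**2/(2 - 351)**2) - 457587 = (-351 - 263 + (-256)**2/(-349)**2) - 457587 = (-351 - 263 + (1/121801)*65536) - 457587 = (-351 - 263 + 65536/121801) - 457587 = -74720278/121801 - 457587 = -55809274465/121801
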